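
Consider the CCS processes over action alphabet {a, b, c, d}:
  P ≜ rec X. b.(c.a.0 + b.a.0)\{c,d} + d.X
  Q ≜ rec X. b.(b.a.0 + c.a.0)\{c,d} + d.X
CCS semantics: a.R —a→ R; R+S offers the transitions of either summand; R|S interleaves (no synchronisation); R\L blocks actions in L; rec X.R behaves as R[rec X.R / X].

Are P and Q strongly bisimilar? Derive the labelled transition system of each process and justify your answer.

bisimilar

LTS(P): 4 reachable states
  s0 = rec X. b.(c.a.0 + b.a.0)\{c,d} + d.X → —b→ s1, —d→ s0
  s1 = (c.a.0 + b.a.0)\{c,d} → —b→ s2
  s2 = (a.0)\{c,d} → —a→ s3
  s3 = 0\{c,d} → deadlocked
LTS(Q): 4 reachable states
  t0 = rec X. b.(b.a.0 + c.a.0)\{c,d} + d.X → —b→ t1, —d→ t0
  t1 = (b.a.0 + c.a.0)\{c,d} → —b→ t2
  t2 = (a.0)\{c,d} → —a→ t3
  t3 = 0\{c,d} → deadlocked
Partition-refinement fixed point:
  B0 = {s0, t0}
  B1 = {s1, t1}
  B2 = {s2, t2}
  B3 = {s3, t3}
s0 ∈ B0, t0 ∈ B0 → same block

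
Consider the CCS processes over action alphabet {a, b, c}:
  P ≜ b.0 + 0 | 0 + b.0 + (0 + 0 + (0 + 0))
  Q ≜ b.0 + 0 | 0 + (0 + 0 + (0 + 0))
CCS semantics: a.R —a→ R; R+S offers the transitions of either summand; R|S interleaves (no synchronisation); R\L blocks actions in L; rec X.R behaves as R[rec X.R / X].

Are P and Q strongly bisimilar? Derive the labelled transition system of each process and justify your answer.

bisimilar

P's transition system — 2 states:
  m0 = b.0 + 0 | 0 + b.0 + (0 + 0 + (0 + 0)) → =b=> m1
  m1 = 0 → ·
Q's transition system — 2 states:
  n0 = b.0 + 0 | 0 + (0 + 0 + (0 + 0)) → =b=> n1
  n1 = 0 → ·
Partition-refinement fixed point:
  B0 = {m0, n0}
  B1 = {m1, n1}
m0 ∈ B0, n0 ∈ B0 → same block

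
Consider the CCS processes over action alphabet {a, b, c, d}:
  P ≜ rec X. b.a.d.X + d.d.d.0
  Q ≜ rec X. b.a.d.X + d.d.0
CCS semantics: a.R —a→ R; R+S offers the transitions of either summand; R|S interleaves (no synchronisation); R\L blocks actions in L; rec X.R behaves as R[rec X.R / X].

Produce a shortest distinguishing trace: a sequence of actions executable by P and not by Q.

P's transition system — 6 states:
  m0 = rec X. b.a.d.X + d.d.d.0 | ··b··> m1, ··d··> m2
  m1 = a.d.(rec X. b.a.d.X + d.d.d.0) | ··a··> m3
  m2 = d.d.0 | ··d··> m4
  m3 = d.(rec X. b.a.d.X + d.d.d.0) | ··d··> m0
  m4 = d.0 | ··d··> m5
  m5 = 0 | ·
Q's transition system — 5 states:
  n0 = rec X. b.a.d.X + d.d.0 | ··b··> n1, ··d··> n2
  n1 = a.d.(rec X. b.a.d.X + d.d.0) | ··a··> n3
  n2 = d.0 | ··d··> n4
  n3 = d.(rec X. b.a.d.X + d.d.0) | ··d··> n0
  n4 = 0 | ·
Run σ = ⟨ddd⟩ on P: start {m0}
  [1] d ⇒ {m2}
  [2] d ⇒ {m4}
  [3] d ⇒ {m5}
  ✓ P
Run σ = ⟨ddd⟩ on Q: start {n0}
  [1] d ⇒ {n2}
  [2] d ⇒ {n4}
  [3] d ⇒ ∅ (Q stuck)

ddd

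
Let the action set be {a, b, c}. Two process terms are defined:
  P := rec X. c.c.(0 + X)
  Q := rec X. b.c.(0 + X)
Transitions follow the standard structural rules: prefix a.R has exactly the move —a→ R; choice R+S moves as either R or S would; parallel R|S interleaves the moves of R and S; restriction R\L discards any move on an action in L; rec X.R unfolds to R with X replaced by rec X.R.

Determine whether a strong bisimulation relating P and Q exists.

P's transition system — 3 states:
  s0 = rec X. c.c.(0 + X) has moves —c→ s1
  s1 = c.(0 + (rec X. c.c.(0 + X))) has moves —c→ s2
  s2 = 0 + (rec X. c.c.(0 + X)) has moves —c→ s1
Q's transition system — 3 states:
  t0 = rec X. b.c.(0 + X) has moves —b→ t1
  t1 = c.(0 + (rec X. b.c.(0 + X))) has moves —c→ t2
  t2 = 0 + (rec X. b.c.(0 + X)) has moves —b→ t1
Coarsest stable partition (strong bisimilarity classes):
  B0 = {s0, s1, s2}
  B1 = {t0, t2}
  B2 = {t1}
s0 ∈ B0, t0 ∈ B1 → different blocks

not bisimilar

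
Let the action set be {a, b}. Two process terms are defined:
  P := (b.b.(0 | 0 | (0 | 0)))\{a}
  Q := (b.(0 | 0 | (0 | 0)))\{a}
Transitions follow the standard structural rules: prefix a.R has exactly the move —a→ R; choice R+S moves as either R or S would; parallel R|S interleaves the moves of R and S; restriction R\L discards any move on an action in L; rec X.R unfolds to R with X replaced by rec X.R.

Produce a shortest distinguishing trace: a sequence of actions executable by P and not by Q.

P's transition system — 3 states:
  m0 = (b.b.(0 | 0 | (0 | 0)))\{a} has moves --b--▸ m1
  m1 = (b.(0 | 0 | (0 | 0)))\{a} has moves --b--▸ m2
  m2 = (0 | 0 | (0 | 0))\{a} has moves deadlocked
Q's transition system — 2 states:
  n0 = (b.(0 | 0 | (0 | 0)))\{a} has moves --b--▸ n1
  n1 = (0 | 0 | (0 | 0))\{a} has moves deadlocked
Executing bb from P (initial set {m0}):
  [1] b ⇒ {m1}
  [2] b ⇒ {m2}
  P completes σ.
Executing bb from Q (initial set {n0}):
  [1] b ⇒ {n1}
  [2] b ⇒ ∅ (Q stuck)

bb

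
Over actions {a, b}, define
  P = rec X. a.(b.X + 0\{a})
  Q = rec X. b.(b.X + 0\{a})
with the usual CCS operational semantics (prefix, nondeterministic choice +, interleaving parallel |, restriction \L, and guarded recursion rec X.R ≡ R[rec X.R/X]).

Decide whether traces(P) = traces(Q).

traces(P) ≠ traces(Q) — witness ⟨a⟩

LTS(P): 2 reachable states
  u0 = rec X. a.(b.X + 0\{a}) ⊢ --a--▸ u1
  u1 = b.(rec X. a.(b.X + 0\{a})) + 0\{a} ⊢ --b--▸ u0
LTS(Q): 2 reachable states
  v0 = rec X. b.(b.X + 0\{a}) ⊢ --b--▸ v1
  v1 = b.(rec X. b.(b.X + 0\{a})) + 0\{a} ⊢ --b--▸ v0
Run σ = ⟨a⟩ on P: start {u0}
  step 1 (a): {u1}
  P completes σ.
Run σ = ⟨a⟩ on Q: start {v0}
  step 1 (a): no successor for Q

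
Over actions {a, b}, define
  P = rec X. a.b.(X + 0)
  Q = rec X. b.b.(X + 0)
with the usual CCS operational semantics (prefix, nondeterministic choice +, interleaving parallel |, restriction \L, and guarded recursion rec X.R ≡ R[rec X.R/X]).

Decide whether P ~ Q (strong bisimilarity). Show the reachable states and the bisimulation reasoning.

P's transition system — 3 states:
  s0 = rec X. a.b.(X + 0) → -a-> s1
  s1 = b.((rec X. a.b.(X + 0)) + 0) → -b-> s2
  s2 = (rec X. a.b.(X + 0)) + 0 → -a-> s1
Q's transition system — 3 states:
  t0 = rec X. b.b.(X + 0) → -b-> t1
  t1 = b.((rec X. b.b.(X + 0)) + 0) → -b-> t2
  t2 = (rec X. b.b.(X + 0)) + 0 → -b-> t1
Partition-refinement fixed point:
  B0 = {s0, s2}
  B1 = {s1}
  B2 = {t0, t1, t2}
s0 ∈ B0, t0 ∈ B2 → different blocks

not bisimilar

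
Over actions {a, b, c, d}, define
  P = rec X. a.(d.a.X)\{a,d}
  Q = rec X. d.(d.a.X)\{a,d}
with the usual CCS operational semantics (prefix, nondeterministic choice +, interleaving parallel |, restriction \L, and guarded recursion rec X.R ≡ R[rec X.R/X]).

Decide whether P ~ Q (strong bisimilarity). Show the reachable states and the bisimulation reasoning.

LTS(P): 2 reachable states
  p0 = rec X. a.(d.a.X)\{a,d} :: —a→ p1
  p1 = (d.a.(rec X. a.(d.a.X)\{a,d}))\{a,d} :: deadlocked
LTS(Q): 2 reachable states
  q0 = rec X. d.(d.a.X)\{a,d} :: —d→ q1
  q1 = (d.a.(rec X. d.(d.a.X)\{a,d}))\{a,d} :: deadlocked
Partition-refinement fixed point:
  B0 = {p0}
  B1 = {p1, q1}
  B2 = {q0}
p0 ∈ B0, q0 ∈ B2 → different blocks

P ≁ Q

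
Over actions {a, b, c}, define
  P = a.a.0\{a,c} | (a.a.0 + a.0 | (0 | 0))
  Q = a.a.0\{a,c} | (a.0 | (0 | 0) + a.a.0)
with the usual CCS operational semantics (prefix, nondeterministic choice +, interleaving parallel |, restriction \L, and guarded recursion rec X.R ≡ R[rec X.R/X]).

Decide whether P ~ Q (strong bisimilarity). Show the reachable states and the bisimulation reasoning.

P's transition system — 12 states:
  p0 = a.a.0\{a,c} | (a.a.0 + a.0 | (0 | 0)) has moves -a-> p1, -a-> p2, -a-> p3
  p1 = a.0\{a,c} | (a.a.0 + a.0 | (0 | 0)) has moves -a-> p4, -a-> p5, -a-> p6
  p2 = a.a.0\{a,c} | (0 | (0 | 0)) has moves -a-> p5
  p3 = a.a.0\{a,c} | a.0 has moves -a-> p6, -a-> p7
  p4 = 0\{a,c} | (a.a.0 + a.0 | (0 | 0)) has moves -a-> p8, -a-> p9
  p5 = a.0\{a,c} | (0 | (0 | 0)) has moves -a-> p8
  p6 = a.0\{a,c} | a.0 has moves -a-> p10, -a-> p9
  p7 = a.a.0\{a,c} | 0 has moves -a-> p10
  p8 = 0\{a,c} | (0 | (0 | 0)) has moves deadlocked
  p9 = 0\{a,c} | a.0 has moves -a-> p11
  p10 = a.0\{a,c} | 0 has moves -a-> p11
  p11 = 0\{a,c} | 0 has moves deadlocked
Q's transition system — 12 states:
  q0 = a.a.0\{a,c} | (a.0 | (0 | 0) + a.a.0) has moves -a-> q1, -a-> q2, -a-> q3
  q1 = a.0\{a,c} | (a.0 | (0 | 0) + a.a.0) has moves -a-> q4, -a-> q5, -a-> q6
  q2 = a.a.0\{a,c} | (0 | (0 | 0)) has moves -a-> q5
  q3 = a.a.0\{a,c} | a.0 has moves -a-> q6, -a-> q7
  q4 = 0\{a,c} | (a.0 | (0 | 0) + a.a.0) has moves -a-> q8, -a-> q9
  q5 = a.0\{a,c} | (0 | (0 | 0)) has moves -a-> q8
  q6 = a.0\{a,c} | a.0 has moves -a-> q10, -a-> q9
  q7 = a.a.0\{a,c} | 0 has moves -a-> q10
  q8 = 0\{a,c} | (0 | (0 | 0)) has moves deadlocked
  q9 = 0\{a,c} | a.0 has moves -a-> q11
  q10 = a.0\{a,c} | 0 has moves -a-> q11
  q11 = 0\{a,c} | 0 has moves deadlocked
Coarsest stable partition (strong bisimilarity classes):
  B0 = {p0, q0}
  B1 = {p3, q3}
  B2 = {p2, p6, p7, q2, q6, q7}
  B3 = {p10, p5, p9, q10, q5, q9}
  B4 = {p11, p8, q11, q8}
  B5 = {p1, q1}
  B6 = {p4, q4}
p0 ∈ B0, q0 ∈ B0 → same block

bisimilar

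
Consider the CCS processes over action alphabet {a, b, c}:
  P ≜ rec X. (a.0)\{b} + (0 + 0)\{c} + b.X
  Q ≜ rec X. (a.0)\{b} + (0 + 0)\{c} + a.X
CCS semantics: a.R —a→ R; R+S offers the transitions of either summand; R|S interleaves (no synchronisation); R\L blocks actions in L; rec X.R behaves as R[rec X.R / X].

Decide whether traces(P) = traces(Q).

LTS(P): 2 reachable states
  m0 = rec X. (a.0)\{b} + (0 + 0)\{c} + b.X | =a=> m1, =b=> m0
  m1 = 0\{b} | (no moves)
LTS(Q): 2 reachable states
  n0 = rec X. (a.0)\{b} + (0 + 0)\{c} + a.X | =a=> n0, =a=> n1
  n1 = 0\{b} | (no moves)
Run σ = ⟨b⟩ on P: start {m0}
  [1] b ⇒ {m0}
  — P admits the full trace.
Run σ = ⟨b⟩ on Q: start {n0}
  [1] b ⇒ no successor for Q

trace-distinct — witness ⟨b⟩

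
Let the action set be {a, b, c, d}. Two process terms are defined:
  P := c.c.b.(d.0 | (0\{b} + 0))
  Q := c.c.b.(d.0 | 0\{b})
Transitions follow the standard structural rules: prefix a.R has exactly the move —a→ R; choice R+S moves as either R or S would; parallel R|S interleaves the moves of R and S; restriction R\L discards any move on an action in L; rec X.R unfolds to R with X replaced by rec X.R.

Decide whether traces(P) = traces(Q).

traces(P) = traces(Q)

Reachable graph of P (5 states):
  u0 = c.c.b.(d.0 | (0\{b} + 0)) | =c=> u1
  u1 = c.b.(d.0 | (0\{b} + 0)) | =c=> u2
  u2 = b.(d.0 | (0\{b} + 0)) | =b=> u3
  u3 = d.0 | (0\{b} + 0) | =d=> u4
  u4 = 0 | (0\{b} + 0) | (no moves)
Reachable graph of Q (5 states):
  v0 = c.c.b.(d.0 | 0\{b}) | =c=> v1
  v1 = c.b.(d.0 | 0\{b}) | =c=> v2
  v2 = b.(d.0 | 0\{b}) | =b=> v3
  v3 = d.0 | 0\{b} | =d=> v4
  v4 = 0 | 0\{b} | (no moves)
Partition-refinement fixed point:
  B0 = {u0, v0}
  B1 = {u1, v1}
  B2 = {u2, v2}
  B3 = {u3, v3}
  B4 = {u4, v4}
u0 ∈ B0, v0 ∈ B0 → same block
Bisimilar ⇒ trace-equivalent.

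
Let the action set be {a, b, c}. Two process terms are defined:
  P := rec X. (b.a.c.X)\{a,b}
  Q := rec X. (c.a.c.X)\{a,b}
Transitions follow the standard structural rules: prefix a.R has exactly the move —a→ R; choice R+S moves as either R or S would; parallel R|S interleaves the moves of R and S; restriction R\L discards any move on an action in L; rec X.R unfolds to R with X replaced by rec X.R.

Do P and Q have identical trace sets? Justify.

P's transition system — 1 states:
  u0 = rec X. (b.a.c.X)\{a,b} :: ·
Q's transition system — 2 states:
  v0 = rec X. (c.a.c.X)\{a,b} :: ··c··> v1
  v1 = (a.c.(rec X. (c.a.c.X)\{a,b}))\{a,b} :: ·
Run σ = ⟨c⟩ on Q: start {v0}
  [1] c ⇒ {v1}
  Q completes σ.
Run σ = ⟨c⟩ on P: start {u0}
  [1] c ⇒ ∅  — P cannot continue

trace-distinct — witness ⟨c⟩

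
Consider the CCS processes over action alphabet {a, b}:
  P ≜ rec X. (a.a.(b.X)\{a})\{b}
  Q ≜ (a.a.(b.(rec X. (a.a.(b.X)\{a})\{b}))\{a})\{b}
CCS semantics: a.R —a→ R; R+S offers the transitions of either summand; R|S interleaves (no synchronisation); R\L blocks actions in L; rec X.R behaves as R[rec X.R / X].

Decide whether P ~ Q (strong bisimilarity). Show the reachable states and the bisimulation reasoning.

P ~ Q

Reachable graph of P (3 states):
  u0 = rec X. (a.a.(b.X)\{a})\{b} ⊢ =a=> u1
  u1 = (a.(b.(rec X. (a.a.(b.X)\{a})\{b}))\{a})\{b} ⊢ =a=> u2
  u2 = (b.(rec X. (a.a.(b.X)\{a})\{b}))\{a}\{b} ⊢ ·
Reachable graph of Q (3 states):
  v0 = (a.a.(b.(rec X. (a.a.(b.X)\{a})\{b}))\{a})\{b} ⊢ =a=> v1
  v1 = (a.(b.(rec X. (a.a.(b.X)\{a})\{b}))\{a})\{b} ⊢ =a=> v2
  v2 = (b.(rec X. (a.a.(b.X)\{a})\{b}))\{a}\{b} ⊢ ·
Coarsest stable partition (strong bisimilarity classes):
  B0 = {u0, v0}
  B1 = {u1, v1}
  B2 = {u2, v2}
u0 ∈ B0, v0 ∈ B0 → same block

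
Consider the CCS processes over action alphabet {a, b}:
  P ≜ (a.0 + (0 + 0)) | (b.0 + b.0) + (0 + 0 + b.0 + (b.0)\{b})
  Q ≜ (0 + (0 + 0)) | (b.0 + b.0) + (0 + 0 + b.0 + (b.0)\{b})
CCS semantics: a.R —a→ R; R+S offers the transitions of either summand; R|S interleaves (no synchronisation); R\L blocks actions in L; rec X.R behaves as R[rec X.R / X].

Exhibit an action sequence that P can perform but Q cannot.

a

LTS(P): 5 reachable states
  s0 = (a.0 + (0 + 0)) | (b.0 + b.0) + (0 + 0 + b.0 + (b.0)\{b}) :: --a--▸ s1, --b--▸ s2, --b--▸ s3
  s1 = 0 | (b.0 + b.0) :: --b--▸ s4
  s2 = (a.0 + (0 + 0)) | 0 :: --a--▸ s4
  s3 = 0 :: ·
  s4 = 0 | 0 :: ·
LTS(Q): 3 reachable states
  t0 = (0 + (0 + 0)) | (b.0 + b.0) + (0 + 0 + b.0 + (b.0)\{b}) :: --b--▸ t1, --b--▸ t2
  t1 = (0 + (0 + 0)) | 0 :: ·
  t2 = 0 :: ·
Trace ⟨a⟩ through P, begin at {s0}:
  after a @ step 1: {s1}
  ✓ P
Trace ⟨a⟩ through Q, begin at {t0}:
  after a @ step 1: ∅  — Q cannot continue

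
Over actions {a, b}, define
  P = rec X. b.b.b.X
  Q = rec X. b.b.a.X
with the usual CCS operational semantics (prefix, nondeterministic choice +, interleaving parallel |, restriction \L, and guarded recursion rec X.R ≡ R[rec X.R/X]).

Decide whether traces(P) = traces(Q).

LTS(P): 3 reachable states
  u0 = rec X. b.b.b.X → ··b··> u1
  u1 = b.b.(rec X. b.b.b.X) → ··b··> u2
  u2 = b.(rec X. b.b.b.X) → ··b··> u0
LTS(Q): 3 reachable states
  v0 = rec X. b.b.a.X → ··b··> v1
  v1 = b.a.(rec X. b.b.a.X) → ··b··> v2
  v2 = a.(rec X. b.b.a.X) → ··a··> v0
Run σ = ⟨bbb⟩ on P: start {u0}
  step 1 (b): {u1}
  step 2 (b): {u2}
  step 3 (b): {u0}
  P completes σ.
Run σ = ⟨bbb⟩ on Q: start {v0}
  step 1 (b): {v1}
  step 2 (b): {v2}
  step 3 (b): ∅ (Q stuck)

trace-distinct — witness ⟨bbb⟩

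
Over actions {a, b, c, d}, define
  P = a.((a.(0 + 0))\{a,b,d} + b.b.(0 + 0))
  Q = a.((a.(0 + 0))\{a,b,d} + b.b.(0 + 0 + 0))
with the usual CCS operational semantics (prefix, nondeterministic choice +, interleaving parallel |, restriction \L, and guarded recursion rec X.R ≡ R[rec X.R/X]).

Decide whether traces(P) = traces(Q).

Reachable graph of P (4 states):
  s0 = a.((a.(0 + 0))\{a,b,d} + b.b.(0 + 0)) | ··a··> s1
  s1 = (a.(0 + 0))\{a,b,d} + b.b.(0 + 0) | ··b··> s2
  s2 = b.(0 + 0) | ··b··> s3
  s3 = 0 + 0 | (no moves)
Reachable graph of Q (4 states):
  t0 = a.((a.(0 + 0))\{a,b,d} + b.b.(0 + 0 + 0)) | ··a··> t1
  t1 = (a.(0 + 0))\{a,b,d} + b.b.(0 + 0 + 0) | ··b··> t2
  t2 = b.(0 + 0 + 0) | ··b··> t3
  t3 = 0 + 0 + 0 | (no moves)
Bisimilarity quotient blocks:
  B0 = {s0, t0}
  B1 = {s1, t1}
  B2 = {s2, t2}
  B3 = {s3, t3}
s0 ∈ B0, t0 ∈ B0 → same block
Bisimilar ⇒ trace-equivalent.

YES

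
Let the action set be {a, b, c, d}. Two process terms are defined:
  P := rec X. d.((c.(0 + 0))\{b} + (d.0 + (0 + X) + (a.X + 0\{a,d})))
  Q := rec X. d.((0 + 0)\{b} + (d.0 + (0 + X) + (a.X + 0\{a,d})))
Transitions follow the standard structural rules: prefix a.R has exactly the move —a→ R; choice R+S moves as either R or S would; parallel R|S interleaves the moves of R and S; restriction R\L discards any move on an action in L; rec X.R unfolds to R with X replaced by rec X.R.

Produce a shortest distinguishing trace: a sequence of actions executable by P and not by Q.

LTS(P): 4 reachable states
  m0 = rec X. d.((c.(0 + 0))\{b} + (d.0 + (0 + X) + (a.X + 0\{a,d}))) | —d→ m1
  m1 = (c.(0 + 0))\{b} + (d.0 + (0 + (rec X. d.((c.(0 + 0))\{b} + (d.0 + (0 + X) + (a.X + 0\{a,d}))))) + (a.(rec X. d.((c.(0 + 0))\{b} + (d.0 + (0 + X) + (a.X + 0\{a,d})))) + 0\{a,d})) | —a→ m0, —c→ m2, —d→ m1, —d→ m3
  m2 = (0 + 0)\{b} | deadlocked
  m3 = 0 | deadlocked
LTS(Q): 3 reachable states
  n0 = rec X. d.((0 + 0)\{b} + (d.0 + (0 + X) + (a.X + 0\{a,d}))) | —d→ n1
  n1 = (0 + 0)\{b} + (d.0 + (0 + (rec X. d.((0 + 0)\{b} + (d.0 + (0 + X) + (a.X + 0\{a,d}))))) + (a.(rec X. d.((0 + 0)\{b} + (d.0 + (0 + X) + (a.X + 0\{a,d})))) + 0\{a,d})) | —a→ n0, —d→ n1, —d→ n2
  n2 = 0 | deadlocked
Run σ = ⟨dc⟩ on P: start {m0}
  step 1 (d): {m1}
  step 2 (c): {m2}
  P completes σ.
Run σ = ⟨dc⟩ on Q: start {n0}
  step 1 (d): {n1}
  step 2 (c): no successor for Q

dc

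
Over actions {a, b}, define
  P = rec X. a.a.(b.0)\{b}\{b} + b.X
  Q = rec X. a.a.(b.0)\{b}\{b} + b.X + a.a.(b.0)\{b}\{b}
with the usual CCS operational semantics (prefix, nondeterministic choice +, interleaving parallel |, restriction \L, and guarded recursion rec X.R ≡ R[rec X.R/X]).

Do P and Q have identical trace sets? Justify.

traces(P) = traces(Q)

LTS(P): 3 reachable states
  u0 = rec X. a.a.(b.0)\{b}\{b} + b.X has moves =a=> u1, =b=> u0
  u1 = a.(b.0)\{b}\{b} has moves =a=> u2
  u2 = (b.0)\{b}\{b} has moves (no moves)
LTS(Q): 3 reachable states
  v0 = rec X. a.a.(b.0)\{b}\{b} + b.X + a.a.(b.0)\{b}\{b} has moves =a=> v1, =b=> v0
  v1 = a.(b.0)\{b}\{b} has moves =a=> v2
  v2 = (b.0)\{b}\{b} has moves (no moves)
Partition-refinement fixed point:
  B0 = {u0, v0}
  B1 = {u1, v1}
  B2 = {u2, v2}
u0 ∈ B0, v0 ∈ B0 → same block
Bisimilar ⇒ trace-equivalent.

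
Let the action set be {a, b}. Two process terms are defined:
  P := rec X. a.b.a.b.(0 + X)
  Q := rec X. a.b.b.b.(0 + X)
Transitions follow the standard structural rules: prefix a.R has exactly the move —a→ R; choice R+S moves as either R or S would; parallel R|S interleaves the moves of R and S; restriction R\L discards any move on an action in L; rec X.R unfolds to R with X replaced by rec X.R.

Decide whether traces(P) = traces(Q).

traces(P) ≠ traces(Q) — witness ⟨aba⟩

Reachable graph of P (5 states):
  m0 = rec X. a.b.a.b.(0 + X) | -a-> m1
  m1 = b.a.b.(0 + (rec X. a.b.a.b.(0 + X))) | -b-> m2
  m2 = a.b.(0 + (rec X. a.b.a.b.(0 + X))) | -a-> m3
  m3 = b.(0 + (rec X. a.b.a.b.(0 + X))) | -b-> m4
  m4 = 0 + (rec X. a.b.a.b.(0 + X)) | -a-> m1
Reachable graph of Q (5 states):
  n0 = rec X. a.b.b.b.(0 + X) | -a-> n1
  n1 = b.b.b.(0 + (rec X. a.b.b.b.(0 + X))) | -b-> n2
  n2 = b.b.(0 + (rec X. a.b.b.b.(0 + X))) | -b-> n3
  n3 = b.(0 + (rec X. a.b.b.b.(0 + X))) | -b-> n4
  n4 = 0 + (rec X. a.b.b.b.(0 + X)) | -a-> n1
Executing aba from P (initial set {m0}):
  after a @ step 1: {m1}
  after b @ step 2: {m2}
  after a @ step 3: {m3}
  ✓ P
Executing aba from Q (initial set {n0}):
  after a @ step 1: {n1}
  after b @ step 2: {n2}
  after a @ step 3: ∅  — Q cannot continue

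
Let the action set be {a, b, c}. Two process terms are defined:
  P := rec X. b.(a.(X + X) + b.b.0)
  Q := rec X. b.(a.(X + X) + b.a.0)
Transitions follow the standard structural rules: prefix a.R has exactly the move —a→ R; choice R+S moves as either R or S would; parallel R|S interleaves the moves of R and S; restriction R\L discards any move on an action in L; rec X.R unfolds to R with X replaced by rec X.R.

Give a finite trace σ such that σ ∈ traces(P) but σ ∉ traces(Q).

bbb

Reachable graph of P (5 states):
  u0 = rec X. b.(a.(X + X) + b.b.0) → =b=> u1
  u1 = a.((rec X. b.(a.(X + X) + b.b.0)) + (rec X. b.(a.(X + X) + b.b.0))) + b.b.0 → =a=> u2, =b=> u3
  u2 = (rec X. b.(a.(X + X) + b.b.0)) + (rec X. b.(a.(X + X) + b.b.0)) → =b=> u1
  u3 = b.0 → =b=> u4
  u4 = 0 → ·
Reachable graph of Q (5 states):
  v0 = rec X. b.(a.(X + X) + b.a.0) → =b=> v1
  v1 = a.((rec X. b.(a.(X + X) + b.a.0)) + (rec X. b.(a.(X + X) + b.a.0))) + b.a.0 → =a=> v2, =b=> v3
  v2 = (rec X. b.(a.(X + X) + b.a.0)) + (rec X. b.(a.(X + X) + b.a.0)) → =b=> v1
  v3 = a.0 → =a=> v4
  v4 = 0 → ·
Run σ = ⟨bbb⟩ on P: start {u0}
  step 1 (b): {u1}
  step 2 (b): {u3}
  step 3 (b): {u4}
  P completes σ.
Run σ = ⟨bbb⟩ on Q: start {v0}
  step 1 (b): {v1}
  step 2 (b): {v3}
  step 3 (b): ∅  — Q cannot continue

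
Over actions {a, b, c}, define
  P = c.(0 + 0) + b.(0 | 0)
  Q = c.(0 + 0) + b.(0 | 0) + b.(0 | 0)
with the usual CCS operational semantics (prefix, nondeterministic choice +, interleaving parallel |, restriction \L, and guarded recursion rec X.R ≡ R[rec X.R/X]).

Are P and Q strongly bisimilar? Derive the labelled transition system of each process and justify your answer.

Reachable graph of P (3 states):
  s0 = c.(0 + 0) + b.(0 | 0) → =b=> s1, =c=> s2
  s1 = 0 | 0 → ∅
  s2 = 0 + 0 → ∅
Reachable graph of Q (3 states):
  t0 = c.(0 + 0) + b.(0 | 0) + b.(0 | 0) → =b=> t1, =c=> t2
  t1 = 0 | 0 → ∅
  t2 = 0 + 0 → ∅
Coarsest stable partition (strong bisimilarity classes):
  B0 = {s0, t0}
  B1 = {s1, s2, t1, t2}
s0 ∈ B0, t0 ∈ B0 → same block

P ~ Q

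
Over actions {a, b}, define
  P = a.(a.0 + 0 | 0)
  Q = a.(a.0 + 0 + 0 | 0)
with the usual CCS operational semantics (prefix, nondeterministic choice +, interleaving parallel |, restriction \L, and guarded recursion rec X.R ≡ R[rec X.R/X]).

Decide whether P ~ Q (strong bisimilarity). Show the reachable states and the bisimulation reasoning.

P ~ Q

P's transition system — 3 states:
  s0 = a.(a.0 + 0 | 0) :: -a-> s1
  s1 = a.0 + 0 | 0 :: -a-> s2
  s2 = 0 :: (no moves)
Q's transition system — 3 states:
  t0 = a.(a.0 + 0 + 0 | 0) :: -a-> t1
  t1 = a.0 + 0 + 0 | 0 :: -a-> t2
  t2 = 0 :: (no moves)
Bisimilarity quotient blocks:
  B0 = {s0, t0}
  B1 = {s1, t1}
  B2 = {s2, t2}
s0 ∈ B0, t0 ∈ B0 → same block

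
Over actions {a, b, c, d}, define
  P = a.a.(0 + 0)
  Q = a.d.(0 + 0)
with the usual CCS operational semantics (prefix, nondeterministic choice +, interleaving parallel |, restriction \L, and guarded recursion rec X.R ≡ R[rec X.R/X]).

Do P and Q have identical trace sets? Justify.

NO — witness ⟨aa⟩

LTS(P): 3 reachable states
  u0 = a.a.(0 + 0) :: ··a··> u1
  u1 = a.(0 + 0) :: ··a··> u2
  u2 = 0 + 0 :: (no moves)
LTS(Q): 3 reachable states
  v0 = a.d.(0 + 0) :: ··a··> v1
  v1 = d.(0 + 0) :: ··d··> v2
  v2 = 0 + 0 :: (no moves)
Trace ⟨aa⟩ through P, begin at {u0}:
  step 1 (a): {u1}
  step 2 (a): {u2}
  — P admits the full trace.
Trace ⟨aa⟩ through Q, begin at {v0}:
  step 1 (a): {v1}
  step 2 (a): ∅  — Q cannot continue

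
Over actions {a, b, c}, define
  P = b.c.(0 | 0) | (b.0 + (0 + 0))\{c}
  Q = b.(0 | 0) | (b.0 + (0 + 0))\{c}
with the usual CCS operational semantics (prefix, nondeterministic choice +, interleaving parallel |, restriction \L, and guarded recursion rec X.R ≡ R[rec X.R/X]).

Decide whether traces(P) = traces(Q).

LTS(P): 6 reachable states
  s0 = b.c.(0 | 0) | (b.0 + (0 + 0))\{c} | -b-> s1, -b-> s2
  s1 = b.c.(0 | 0) | 0\{c} | -b-> s3
  s2 = c.(0 | 0) | (b.0 + (0 + 0))\{c} | -b-> s3, -c-> s4
  s3 = c.(0 | 0) | 0\{c} | -c-> s5
  s4 = 0 | 0 | (b.0 + (0 + 0))\{c} | -b-> s5
  s5 = 0 | 0 | 0\{c} | ·
LTS(Q): 4 reachable states
  t0 = b.(0 | 0) | (b.0 + (0 + 0))\{c} | -b-> t1, -b-> t2
  t1 = 0 | 0 | (b.0 + (0 + 0))\{c} | -b-> t3
  t2 = b.(0 | 0) | 0\{c} | -b-> t3
  t3 = 0 | 0 | 0\{c} | ·
Trace ⟨bc⟩ through P, begin at {s0}:
  [1] b ⇒ {s1, s2}
  [2] c ⇒ {s4}
  P completes σ.
Trace ⟨bc⟩ through Q, begin at {t0}:
  [1] b ⇒ {t1, t2}
  [2] c ⇒ ∅ (Q stuck)

NO — witness ⟨bc⟩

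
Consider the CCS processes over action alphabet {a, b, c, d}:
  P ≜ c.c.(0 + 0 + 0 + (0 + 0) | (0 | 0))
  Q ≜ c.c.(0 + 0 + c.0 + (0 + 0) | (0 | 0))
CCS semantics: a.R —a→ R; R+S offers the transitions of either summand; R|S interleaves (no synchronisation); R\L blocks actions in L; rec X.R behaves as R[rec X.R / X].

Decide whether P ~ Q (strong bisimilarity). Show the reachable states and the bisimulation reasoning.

P ≁ Q

Reachable graph of P (3 states):
  u0 = c.c.(0 + 0 + 0 + (0 + 0) | (0 | 0)) → -c-> u1
  u1 = c.(0 + 0 + 0 + (0 + 0) | (0 | 0)) → -c-> u2
  u2 = 0 + 0 + 0 + (0 + 0) | (0 | 0) → (no moves)
Reachable graph of Q (4 states):
  v0 = c.c.(0 + 0 + c.0 + (0 + 0) | (0 | 0)) → -c-> v1
  v1 = c.(0 + 0 + c.0 + (0 + 0) | (0 | 0)) → -c-> v2
  v2 = 0 + 0 + c.0 + (0 + 0) | (0 | 0) → -c-> v3
  v3 = 0 → (no moves)
Partition-refinement fixed point:
  B0 = {u0, v1}
  B1 = {u1, v2}
  B2 = {u2, v3}
  B3 = {v0}
u0 ∈ B0, v0 ∈ B3 → different blocks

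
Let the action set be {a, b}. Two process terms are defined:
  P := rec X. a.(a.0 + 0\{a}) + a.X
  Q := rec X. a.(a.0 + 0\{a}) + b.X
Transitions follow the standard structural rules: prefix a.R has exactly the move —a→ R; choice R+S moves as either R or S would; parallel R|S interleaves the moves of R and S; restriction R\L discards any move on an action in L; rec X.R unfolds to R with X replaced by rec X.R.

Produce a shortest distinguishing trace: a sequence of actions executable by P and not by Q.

aaa

P's transition system — 3 states:
  m0 = rec X. a.(a.0 + 0\{a}) + a.X :: -a-> m0, -a-> m1
  m1 = a.0 + 0\{a} :: -a-> m2
  m2 = 0 :: stopped
Q's transition system — 3 states:
  n0 = rec X. a.(a.0 + 0\{a}) + b.X :: -a-> n1, -b-> n0
  n1 = a.0 + 0\{a} :: -a-> n2
  n2 = 0 :: stopped
Executing aaa from P (initial set {m0}):
  step 1 (a): {m0, m1}
  step 2 (a): {m0, m1, m2}
  step 3 (a): {m0, m1, m2}
  — P admits the full trace.
Executing aaa from Q (initial set {n0}):
  step 1 (a): {n1}
  step 2 (a): {n2}
  step 3 (a): ∅  — Q cannot continue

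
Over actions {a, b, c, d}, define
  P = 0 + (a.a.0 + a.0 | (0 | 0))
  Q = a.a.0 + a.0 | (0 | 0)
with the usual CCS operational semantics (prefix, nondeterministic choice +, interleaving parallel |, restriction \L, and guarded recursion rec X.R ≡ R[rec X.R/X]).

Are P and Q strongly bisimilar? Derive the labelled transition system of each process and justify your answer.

YES

Reachable graph of P (4 states):
  u0 = 0 + (a.a.0 + a.0 | (0 | 0)) :: --a--▸ u1, --a--▸ u2
  u1 = 0 | (0 | 0) :: deadlocked
  u2 = a.0 :: --a--▸ u3
  u3 = 0 :: deadlocked
Reachable graph of Q (4 states):
  v0 = a.a.0 + a.0 | (0 | 0) :: --a--▸ v1, --a--▸ v2
  v1 = 0 | (0 | 0) :: deadlocked
  v2 = a.0 :: --a--▸ v3
  v3 = 0 :: deadlocked
Coarsest stable partition (strong bisimilarity classes):
  B0 = {u0, v0}
  B1 = {u1, u3, v1, v3}
  B2 = {u2, v2}
u0 ∈ B0, v0 ∈ B0 → same block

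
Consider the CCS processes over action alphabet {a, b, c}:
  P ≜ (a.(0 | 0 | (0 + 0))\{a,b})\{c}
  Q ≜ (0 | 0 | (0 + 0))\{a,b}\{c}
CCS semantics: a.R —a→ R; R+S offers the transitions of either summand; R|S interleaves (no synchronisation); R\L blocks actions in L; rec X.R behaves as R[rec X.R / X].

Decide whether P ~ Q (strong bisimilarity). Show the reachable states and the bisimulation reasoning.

not bisimilar

Reachable graph of P (2 states):
  p0 = (a.(0 | 0 | (0 + 0))\{a,b})\{c} ⊢ =a=> p1
  p1 = (0 | 0 | (0 + 0))\{a,b}\{c} ⊢ (no moves)
Reachable graph of Q (1 states):
  q0 = (0 | 0 | (0 + 0))\{a,b}\{c} ⊢ (no moves)
Partition-refinement fixed point:
  B0 = {p0}
  B1 = {p1, q0}
p0 ∈ B0, q0 ∈ B1 → different blocks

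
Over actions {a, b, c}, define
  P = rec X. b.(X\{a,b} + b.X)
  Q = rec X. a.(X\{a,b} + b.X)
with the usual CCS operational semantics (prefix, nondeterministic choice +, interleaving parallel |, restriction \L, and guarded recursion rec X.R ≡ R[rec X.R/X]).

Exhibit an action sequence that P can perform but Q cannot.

b

Reachable graph of P (2 states):
  p0 = rec X. b.(X\{a,b} + b.X) ⊢ -b-> p1
  p1 = (rec X. b.(X\{a,b} + b.X))\{a,b} + b.(rec X. b.(X\{a,b} + b.X)) ⊢ -b-> p0
Reachable graph of Q (2 states):
  q0 = rec X. a.(X\{a,b} + b.X) ⊢ -a-> q1
  q1 = (rec X. a.(X\{a,b} + b.X))\{a,b} + b.(rec X. a.(X\{a,b} + b.X)) ⊢ -b-> q0
Run σ = ⟨b⟩ on P: start {p0}
  step 1 (b): {p1}
  P completes σ.
Run σ = ⟨b⟩ on Q: start {q0}
  step 1 (b): ∅ (Q stuck)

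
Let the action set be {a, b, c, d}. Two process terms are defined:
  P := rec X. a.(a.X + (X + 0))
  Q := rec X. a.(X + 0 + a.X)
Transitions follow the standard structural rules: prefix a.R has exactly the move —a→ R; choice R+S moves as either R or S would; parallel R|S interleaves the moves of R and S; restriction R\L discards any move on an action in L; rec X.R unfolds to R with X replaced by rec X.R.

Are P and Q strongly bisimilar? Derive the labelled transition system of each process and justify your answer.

P's transition system — 2 states:
  s0 = rec X. a.(a.X + (X + 0)) → =a=> s1
  s1 = a.(rec X. a.(a.X + (X + 0))) + ((rec X. a.(a.X + (X + 0))) + 0) → =a=> s0, =a=> s1
Q's transition system — 2 states:
  t0 = rec X. a.(X + 0 + a.X) → =a=> t1
  t1 = (rec X. a.(X + 0 + a.X)) + 0 + a.(rec X. a.(X + 0 + a.X)) → =a=> t0, =a=> t1
Bisimilarity quotient blocks:
  B0 = {s0, s1, t0, t1}
s0 ∈ B0, t0 ∈ B0 → same block

P ~ Q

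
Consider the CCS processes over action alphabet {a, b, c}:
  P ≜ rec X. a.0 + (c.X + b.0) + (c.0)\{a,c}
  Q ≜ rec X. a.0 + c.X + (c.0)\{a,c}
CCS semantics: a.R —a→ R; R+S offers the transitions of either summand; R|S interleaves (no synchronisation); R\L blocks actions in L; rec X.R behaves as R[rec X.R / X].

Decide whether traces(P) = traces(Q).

NO — witness ⟨b⟩

P's transition system — 2 states:
  s0 = rec X. a.0 + (c.X + b.0) + (c.0)\{a,c} ⊢ —a→ s1, —b→ s1, —c→ s0
  s1 = 0 ⊢ stopped
Q's transition system — 2 states:
  t0 = rec X. a.0 + c.X + (c.0)\{a,c} ⊢ —a→ t1, —c→ t0
  t1 = 0 ⊢ stopped
Executing b from P (initial set {s0}):
  [1] b ⇒ {s1}
  ✓ P
Executing b from Q (initial set {t0}):
  [1] b ⇒ ∅  — Q cannot continue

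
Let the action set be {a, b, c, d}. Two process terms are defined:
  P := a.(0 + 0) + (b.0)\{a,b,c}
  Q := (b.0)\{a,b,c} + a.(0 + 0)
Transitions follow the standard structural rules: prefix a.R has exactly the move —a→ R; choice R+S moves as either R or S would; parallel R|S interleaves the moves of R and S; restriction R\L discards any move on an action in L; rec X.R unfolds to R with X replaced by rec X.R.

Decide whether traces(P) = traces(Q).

P's transition system — 2 states:
  p0 = a.(0 + 0) + (b.0)\{a,b,c} :: ··a··> p1
  p1 = 0 + 0 :: stopped
Q's transition system — 2 states:
  q0 = (b.0)\{a,b,c} + a.(0 + 0) :: ··a··> q1
  q1 = 0 + 0 :: stopped
Coarsest stable partition (strong bisimilarity classes):
  B0 = {p0, q0}
  B1 = {p1, q1}
p0 ∈ B0, q0 ∈ B0 → same block
Bisimilar ⇒ trace-equivalent.

traces(P) = traces(Q)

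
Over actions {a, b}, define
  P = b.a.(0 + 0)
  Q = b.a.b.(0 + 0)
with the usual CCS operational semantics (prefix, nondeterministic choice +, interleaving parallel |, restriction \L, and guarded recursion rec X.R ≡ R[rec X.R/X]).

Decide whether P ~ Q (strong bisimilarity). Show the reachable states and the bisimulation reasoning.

not bisimilar

LTS(P): 3 reachable states
  s0 = b.a.(0 + 0) → ··b··> s1
  s1 = a.(0 + 0) → ··a··> s2
  s2 = 0 + 0 → deadlocked
LTS(Q): 4 reachable states
  t0 = b.a.b.(0 + 0) → ··b··> t1
  t1 = a.b.(0 + 0) → ··a··> t2
  t2 = b.(0 + 0) → ··b··> t3
  t3 = 0 + 0 → deadlocked
Partition-refinement fixed point:
  B0 = {s0}
  B1 = {s1}
  B2 = {s2, t3}
  B3 = {t0}
  B4 = {t1}
  B5 = {t2}
s0 ∈ B0, t0 ∈ B3 → different blocks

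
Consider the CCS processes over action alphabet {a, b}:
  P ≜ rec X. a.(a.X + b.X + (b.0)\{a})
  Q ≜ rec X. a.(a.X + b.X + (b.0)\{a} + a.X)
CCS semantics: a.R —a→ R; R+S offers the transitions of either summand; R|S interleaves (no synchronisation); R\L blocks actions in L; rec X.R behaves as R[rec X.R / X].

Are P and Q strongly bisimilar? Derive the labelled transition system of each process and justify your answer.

LTS(P): 3 reachable states
  u0 = rec X. a.(a.X + b.X + (b.0)\{a}) ⊢ ··a··> u1
  u1 = a.(rec X. a.(a.X + b.X + (b.0)\{a})) + b.(rec X. a.(a.X + b.X + (b.0)\{a})) + (b.0)\{a} ⊢ ··a··> u0, ··b··> u0, ··b··> u2
  u2 = 0\{a} ⊢ (no moves)
LTS(Q): 3 reachable states
  v0 = rec X. a.(a.X + b.X + (b.0)\{a} + a.X) ⊢ ··a··> v1
  v1 = a.(rec X. a.(a.X + b.X + (b.0)\{a} + a.X)) + b.(rec X. a.(a.X + b.X + (b.0)\{a} + a.X)) + (b.0)\{a} + a.(rec X. a.(a.X + b.X + (b.0)\{a} + a.X)) ⊢ ··a··> v0, ··b··> v0, ··b··> v2
  v2 = 0\{a} ⊢ (no moves)
Bisimilarity quotient blocks:
  B0 = {u0, v0}
  B1 = {u1, v1}
  B2 = {u2, v2}
u0 ∈ B0, v0 ∈ B0 → same block

YES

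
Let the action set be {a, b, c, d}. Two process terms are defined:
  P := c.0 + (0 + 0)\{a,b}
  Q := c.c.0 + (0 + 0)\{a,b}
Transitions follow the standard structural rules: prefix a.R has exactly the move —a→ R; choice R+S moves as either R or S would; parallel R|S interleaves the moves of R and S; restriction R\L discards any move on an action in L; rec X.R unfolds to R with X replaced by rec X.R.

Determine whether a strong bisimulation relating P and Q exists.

not bisimilar

P's transition system — 2 states:
  s0 = c.0 + (0 + 0)\{a,b} | --c--▸ s1
  s1 = 0 | stopped
Q's transition system — 3 states:
  t0 = c.c.0 + (0 + 0)\{a,b} | --c--▸ t1
  t1 = c.0 | --c--▸ t2
  t2 = 0 | stopped
Partition-refinement fixed point:
  B0 = {s0, t1}
  B1 = {s1, t2}
  B2 = {t0}
s0 ∈ B0, t0 ∈ B2 → different blocks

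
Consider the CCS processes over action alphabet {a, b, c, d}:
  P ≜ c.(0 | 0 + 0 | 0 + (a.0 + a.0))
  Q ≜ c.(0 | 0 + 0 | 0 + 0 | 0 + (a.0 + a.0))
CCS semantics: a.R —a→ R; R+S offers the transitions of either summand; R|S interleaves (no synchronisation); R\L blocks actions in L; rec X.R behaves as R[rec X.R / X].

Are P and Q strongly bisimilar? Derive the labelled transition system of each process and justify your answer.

Reachable graph of P (3 states):
  u0 = c.(0 | 0 + 0 | 0 + (a.0 + a.0)) has moves —c→ u1
  u1 = 0 | 0 + 0 | 0 + (a.0 + a.0) has moves —a→ u2
  u2 = 0 has moves ∅
Reachable graph of Q (3 states):
  v0 = c.(0 | 0 + 0 | 0 + 0 | 0 + (a.0 + a.0)) has moves —c→ v1
  v1 = 0 | 0 + 0 | 0 + 0 | 0 + (a.0 + a.0) has moves —a→ v2
  v2 = 0 has moves ∅
Bisimilarity quotient blocks:
  B0 = {u0, v0}
  B1 = {u1, v1}
  B2 = {u2, v2}
u0 ∈ B0, v0 ∈ B0 → same block

P ~ Q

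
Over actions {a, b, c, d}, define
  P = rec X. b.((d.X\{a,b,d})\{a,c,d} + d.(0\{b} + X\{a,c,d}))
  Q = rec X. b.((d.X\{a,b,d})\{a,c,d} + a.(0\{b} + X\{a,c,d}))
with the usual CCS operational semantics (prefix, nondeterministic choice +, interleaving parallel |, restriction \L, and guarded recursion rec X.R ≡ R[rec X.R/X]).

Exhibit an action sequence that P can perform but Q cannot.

Reachable graph of P (4 states):
  s0 = rec X. b.((d.X\{a,b,d})\{a,c,d} + d.(0\{b} + X\{a,c,d})) ⊢ —b→ s1
  s1 = (d.(rec X. b.((d.X\{a,b,d})\{a,c,d} + d.(0\{b} + X\{a,c,d})))\{a,b,d})\{a,c,d} + d.(0\{b} + (rec X. b.((d.X\{a,b,d})\{a,c,d} + d.(0\{b} + X\{a,c,d})))\{a,c,d}) ⊢ —d→ s2
  s2 = 0\{b} + (rec X. b.((d.X\{a,b,d})\{a,c,d} + d.(0\{b} + X\{a,c,d})))\{a,c,d} ⊢ —b→ s3
  s3 = ((d.(rec X. b.((d.X\{a,b,d})\{a,c,d} + d.(0\{b} + X\{a,c,d})))\{a,b,d})\{a,c,d} + d.(0\{b} + (rec X. b.((d.X\{a,b,d})\{a,c,d} + d.(0\{b} + X\{a,c,d})))\{a,c,d}))\{a,c,d} ⊢ stopped
Reachable graph of Q (4 states):
  t0 = rec X. b.((d.X\{a,b,d})\{a,c,d} + a.(0\{b} + X\{a,c,d})) ⊢ —b→ t1
  t1 = (d.(rec X. b.((d.X\{a,b,d})\{a,c,d} + a.(0\{b} + X\{a,c,d})))\{a,b,d})\{a,c,d} + a.(0\{b} + (rec X. b.((d.X\{a,b,d})\{a,c,d} + a.(0\{b} + X\{a,c,d})))\{a,c,d}) ⊢ —a→ t2
  t2 = 0\{b} + (rec X. b.((d.X\{a,b,d})\{a,c,d} + a.(0\{b} + X\{a,c,d})))\{a,c,d} ⊢ —b→ t3
  t3 = ((d.(rec X. b.((d.X\{a,b,d})\{a,c,d} + a.(0\{b} + X\{a,c,d})))\{a,b,d})\{a,c,d} + a.(0\{b} + (rec X. b.((d.X\{a,b,d})\{a,c,d} + a.(0\{b} + X\{a,c,d})))\{a,c,d}))\{a,c,d} ⊢ stopped
Trace ⟨bd⟩ through P, begin at {s0}:
  step 1 (b): {s1}
  step 2 (d): {s2}
  ✓ P
Trace ⟨bd⟩ through Q, begin at {t0}:
  step 1 (b): {t1}
  step 2 (d): ∅ (Q stuck)

bd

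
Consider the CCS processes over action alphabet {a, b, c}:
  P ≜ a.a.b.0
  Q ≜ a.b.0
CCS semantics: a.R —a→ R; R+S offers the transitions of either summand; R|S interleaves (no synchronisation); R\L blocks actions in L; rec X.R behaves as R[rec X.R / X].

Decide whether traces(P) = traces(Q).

traces(P) ≠ traces(Q) — witness ⟨aa⟩

P's transition system — 4 states:
  s0 = a.a.b.0 → =a=> s1
  s1 = a.b.0 → =a=> s2
  s2 = b.0 → =b=> s3
  s3 = 0 → ∅
Q's transition system — 3 states:
  t0 = a.b.0 → =a=> t1
  t1 = b.0 → =b=> t2
  t2 = 0 → ∅
Trace ⟨aa⟩ through P, begin at {s0}:
  [1] a ⇒ {s1}
  [2] a ⇒ {s2}
  — P admits the full trace.
Trace ⟨aa⟩ through Q, begin at {t0}:
  [1] a ⇒ {t1}
  [2] a ⇒ no successor for Q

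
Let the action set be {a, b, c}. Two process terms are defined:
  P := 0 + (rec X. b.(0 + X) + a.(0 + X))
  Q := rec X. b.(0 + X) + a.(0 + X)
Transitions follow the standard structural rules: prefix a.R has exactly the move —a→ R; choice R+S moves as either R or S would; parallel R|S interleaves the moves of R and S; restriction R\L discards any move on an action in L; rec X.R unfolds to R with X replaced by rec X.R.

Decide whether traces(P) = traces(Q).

traces(P) = traces(Q)

P's transition system — 1 states:
  u0 = 0 + (rec X. b.(0 + X) + a.(0 + X)) has moves --a--▸ u0, --b--▸ u0
Q's transition system — 2 states:
  v0 = rec X. b.(0 + X) + a.(0 + X) has moves --a--▸ v1, --b--▸ v1
  v1 = 0 + (rec X. b.(0 + X) + a.(0 + X)) has moves --a--▸ v1, --b--▸ v1
Bisimilarity quotient blocks:
  B0 = {u0, v0, v1}
u0 ∈ B0, v0 ∈ B0 → same block
Bisimilar ⇒ trace-equivalent.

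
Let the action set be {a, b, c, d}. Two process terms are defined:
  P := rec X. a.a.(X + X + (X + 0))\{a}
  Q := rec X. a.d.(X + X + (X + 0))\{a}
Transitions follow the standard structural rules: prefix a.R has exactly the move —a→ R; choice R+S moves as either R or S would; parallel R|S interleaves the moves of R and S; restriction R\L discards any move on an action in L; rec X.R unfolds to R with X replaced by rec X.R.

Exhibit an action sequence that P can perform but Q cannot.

aa

P's transition system — 3 states:
  u0 = rec X. a.a.(X + X + (X + 0))\{a} :: ··a··> u1
  u1 = a.((rec X. a.a.(X + X + (X + 0))\{a}) + (rec X. a.a.(X + X + (X + 0))\{a}) + ((rec X. a.a.(X + X + (X + 0))\{a}) + 0))\{a} :: ··a··> u2
  u2 = ((rec X. a.a.(X + X + (X + 0))\{a}) + (rec X. a.a.(X + X + (X + 0))\{a}) + ((rec X. a.a.(X + X + (X + 0))\{a}) + 0))\{a} :: deadlocked
Q's transition system — 3 states:
  v0 = rec X. a.d.(X + X + (X + 0))\{a} :: ··a··> v1
  v1 = d.((rec X. a.d.(X + X + (X + 0))\{a}) + (rec X. a.d.(X + X + (X + 0))\{a}) + ((rec X. a.d.(X + X + (X + 0))\{a}) + 0))\{a} :: ··d··> v2
  v2 = ((rec X. a.d.(X + X + (X + 0))\{a}) + (rec X. a.d.(X + X + (X + 0))\{a}) + ((rec X. a.d.(X + X + (X + 0))\{a}) + 0))\{a} :: deadlocked
Trace ⟨aa⟩ through P, begin at {u0}:
  step 1 (a): {u1}
  step 2 (a): {u2}
  ✓ P
Trace ⟨aa⟩ through Q, begin at {v0}:
  step 1 (a): {v1}
  step 2 (a): ∅  — Q cannot continue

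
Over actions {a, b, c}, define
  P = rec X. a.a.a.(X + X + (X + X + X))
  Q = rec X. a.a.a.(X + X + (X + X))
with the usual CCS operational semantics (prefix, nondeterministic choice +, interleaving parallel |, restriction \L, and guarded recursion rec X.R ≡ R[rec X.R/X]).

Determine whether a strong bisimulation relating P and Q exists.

YES

Reachable graph of P (4 states):
  p0 = rec X. a.a.a.(X + X + (X + X + X)) ⊢ -a-> p1
  p1 = a.a.((rec X. a.a.a.(X + X + (X + X + X))) + (rec X. a.a.a.(X + X + (X + X + X))) + ((rec X. a.a.a.(X + X + (X + X + X))) + (rec X. a.a.a.(X + X + (X + X + X))) + (rec X. a.a.a.(X + X + (X + X + X))))) ⊢ -a-> p2
  p2 = a.((rec X. a.a.a.(X + X + (X + X + X))) + (rec X. a.a.a.(X + X + (X + X + X))) + ((rec X. a.a.a.(X + X + (X + X + X))) + (rec X. a.a.a.(X + X + (X + X + X))) + (rec X. a.a.a.(X + X + (X + X + X))))) ⊢ -a-> p3
  p3 = (rec X. a.a.a.(X + X + (X + X + X))) + (rec X. a.a.a.(X + X + (X + X + X))) + ((rec X. a.a.a.(X + X + (X + X + X))) + (rec X. a.a.a.(X + X + (X + X + X))) + (rec X. a.a.a.(X + X + (X + X + X)))) ⊢ -a-> p1
Reachable graph of Q (4 states):
  q0 = rec X. a.a.a.(X + X + (X + X)) ⊢ -a-> q1
  q1 = a.a.((rec X. a.a.a.(X + X + (X + X))) + (rec X. a.a.a.(X + X + (X + X))) + ((rec X. a.a.a.(X + X + (X + X))) + (rec X. a.a.a.(X + X + (X + X))))) ⊢ -a-> q2
  q2 = a.((rec X. a.a.a.(X + X + (X + X))) + (rec X. a.a.a.(X + X + (X + X))) + ((rec X. a.a.a.(X + X + (X + X))) + (rec X. a.a.a.(X + X + (X + X))))) ⊢ -a-> q3
  q3 = (rec X. a.a.a.(X + X + (X + X))) + (rec X. a.a.a.(X + X + (X + X))) + ((rec X. a.a.a.(X + X + (X + X))) + (rec X. a.a.a.(X + X + (X + X)))) ⊢ -a-> q1
Partition-refinement fixed point:
  B0 = {p0, p1, p2, p3, q0, q1, q2, q3}
p0 ∈ B0, q0 ∈ B0 → same block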